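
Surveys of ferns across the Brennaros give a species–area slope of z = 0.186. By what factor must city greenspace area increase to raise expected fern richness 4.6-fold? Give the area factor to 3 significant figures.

3660

(A₂/A₁)^0.186 = 4.6, so A₂/A₁ = 4.6^(1/0.186) = 4.6^5.376
ln(A₂/A₁) = ln 4.6 / 0.186 = 1.5261 / 0.186 = 8.2046
A₂/A₁ = e^8.2046 ≈ 3658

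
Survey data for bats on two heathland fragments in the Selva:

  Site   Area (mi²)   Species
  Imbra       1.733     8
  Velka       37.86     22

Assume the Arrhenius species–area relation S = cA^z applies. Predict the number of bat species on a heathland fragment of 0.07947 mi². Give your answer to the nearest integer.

3

z = ln(22/8) / ln(37.86/1.733) = 1.0116 / 3.0840 = 0.3280
c = 8 / 1.733^0.3280 = 8 / 1.198 = 6.68
S₃ = 6.68 × 0.07947^0.3280 = 6.68 × 0.4358 ≈ 2.911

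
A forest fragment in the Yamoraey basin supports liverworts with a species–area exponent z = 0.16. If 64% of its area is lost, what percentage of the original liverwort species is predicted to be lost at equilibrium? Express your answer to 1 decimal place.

S_new/S_old = (A_new/A_old)^z = 0.36^0.16
= exp(0.16 × ln 0.36) = exp(0.16 × -1.0217) = exp(-0.1635) ≈ 0.8492
Fraction lost = 1 − 0.8492 = 0.1508

15.1%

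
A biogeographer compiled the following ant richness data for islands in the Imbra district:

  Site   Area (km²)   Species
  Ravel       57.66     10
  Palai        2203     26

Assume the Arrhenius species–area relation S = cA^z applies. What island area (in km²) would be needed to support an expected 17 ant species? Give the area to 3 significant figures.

z = ln(26/10) / ln(2203/57.66) = 0.9555 / 3.6430 = 0.2623
c = 10 / 57.66^0.2623 = 10 / 2.896 = 3.453
A = (17/3.453)^(1/0.2623) ⇒ ln A = ln(4.924)/0.2623 = 6.0777
A = e^6.0777 ≈ 436 km²

436 km²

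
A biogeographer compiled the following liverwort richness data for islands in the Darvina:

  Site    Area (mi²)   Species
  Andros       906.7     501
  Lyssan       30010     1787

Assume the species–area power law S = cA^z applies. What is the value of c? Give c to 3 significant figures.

z = ln(S₂/S₁) / ln(A₂/A₁) = ln(1787/501) / ln(30010/906.7) = 1.2717 / 3.4995 = 0.3634
c = S₁ / A₁^z = 501 / 906.7^0.3634 = 501 / 11.88 = 42.18

42.2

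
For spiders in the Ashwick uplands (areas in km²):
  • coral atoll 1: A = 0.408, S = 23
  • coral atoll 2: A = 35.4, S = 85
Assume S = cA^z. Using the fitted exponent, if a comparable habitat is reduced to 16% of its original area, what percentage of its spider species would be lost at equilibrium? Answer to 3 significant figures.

41.5%

z = ln(85/23) / ln(35.4/0.408) = 1.3072 / 4.4632 = 0.2929
S_new/S_old = (A_new/A_old)^z = 0.16^0.2929 = exp(0.2929 × -1.8326) = 0.5847
Fraction lost = 1 − 0.5847 = 0.4153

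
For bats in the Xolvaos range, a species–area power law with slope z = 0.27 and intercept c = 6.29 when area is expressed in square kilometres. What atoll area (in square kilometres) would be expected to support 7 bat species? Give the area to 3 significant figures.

7 = 6.29 × A^0.27  ⇒  A^0.27 = 7/6.29 = 1.113
ln A = ln(1.113) / 0.27 = 0.1069 / 0.27 = 0.3961
A = e^0.3961 ≈ 1.486 square kilometres

1.49 square kilometres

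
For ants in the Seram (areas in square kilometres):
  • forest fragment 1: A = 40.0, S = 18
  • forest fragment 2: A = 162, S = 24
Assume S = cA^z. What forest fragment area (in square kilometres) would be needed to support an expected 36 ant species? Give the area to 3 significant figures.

1160 square kilometres

z = ln(24/18) / ln(162/40) = 0.2877 / 1.3987 = 0.2057
c = 18 / 40^0.2057 = 18 / 2.136 = 8.429
A = (36/8.429)^(1/0.2057) ⇒ ln A = ln(4.271)/0.2057 = 7.0590
A = e^7.0590 ≈ 1163 square kilometres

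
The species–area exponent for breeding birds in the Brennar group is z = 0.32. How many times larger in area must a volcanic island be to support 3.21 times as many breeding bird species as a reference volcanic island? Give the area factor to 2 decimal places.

(A₂/A₁)^0.32 = 3.21, so A₂/A₁ = 3.21^(1/0.32) = 3.21^3.125
ln(A₂/A₁) = ln 3.21 / 0.32 = 1.1663 / 0.32 = 3.6446
A₂/A₁ = e^3.6446 ≈ 38.27

38.27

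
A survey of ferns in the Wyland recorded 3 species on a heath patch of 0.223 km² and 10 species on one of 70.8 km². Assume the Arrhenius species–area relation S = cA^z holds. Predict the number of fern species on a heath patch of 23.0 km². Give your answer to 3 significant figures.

7.91

z = ln(10/3) / ln(70.8/0.223) = 1.2040 / 5.7604 = 0.2090
c = 3 / 0.223^0.2090 = 3 / 0.7308 = 4.105
S₃ = 4.105 × 23^0.2090 = 4.105 × 1.926 ≈ 7.906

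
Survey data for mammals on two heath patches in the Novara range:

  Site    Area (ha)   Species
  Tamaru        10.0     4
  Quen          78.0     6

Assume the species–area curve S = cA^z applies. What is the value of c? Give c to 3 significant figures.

z = ln(S₂/S₁) / ln(A₂/A₁) = ln(6/4) / ln(78/10) = 0.4055 / 2.0541 = 0.1974
c = S₁ / A₁^z = 4 / 10^0.1974 = 4 / 1.575 = 2.539

2.54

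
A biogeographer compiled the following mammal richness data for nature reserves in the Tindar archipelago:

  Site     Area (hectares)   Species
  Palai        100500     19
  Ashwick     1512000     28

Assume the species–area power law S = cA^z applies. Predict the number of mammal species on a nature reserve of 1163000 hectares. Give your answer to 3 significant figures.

27.0

z = ln(28/19) / ln(1512000/100500) = 0.3878 / 2.7110 = 0.1430
c = 19 / 100500^0.1430 = 19 / 5.194 = 3.658
S₃ = 3.658 × 1163000^0.1430 = 3.658 × 7.372 ≈ 26.97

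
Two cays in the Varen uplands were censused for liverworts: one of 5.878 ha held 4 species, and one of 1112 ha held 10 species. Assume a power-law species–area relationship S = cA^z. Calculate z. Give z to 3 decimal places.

Taking logs: ln S = ln c + z ln A, so z = (ln S₂ − ln S₁)/(ln A₂ − ln A₁).
z = ln(10/4) / ln(1112/5.878) = ln(2.5) / ln(189.2) = 0.9163 / 5.2427 = 0.1748

0.175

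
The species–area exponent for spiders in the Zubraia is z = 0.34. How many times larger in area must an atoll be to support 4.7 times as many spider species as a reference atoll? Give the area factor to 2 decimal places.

94.79

(A₂/A₁)^0.34 = 4.7, so A₂/A₁ = 4.7^(1/0.34) = 4.7^2.941
ln(A₂/A₁) = ln 4.7 / 0.34 = 1.5476 / 0.34 = 4.5517
A₂/A₁ = e^4.5517 ≈ 94.79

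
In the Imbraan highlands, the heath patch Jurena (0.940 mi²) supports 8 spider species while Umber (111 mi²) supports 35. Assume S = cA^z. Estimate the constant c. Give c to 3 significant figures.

z = ln(S₂/S₁) / ln(A₂/A₁) = ln(35/8) / ln(111/0.94) = 1.4759 / 4.7714 = 0.3093
c = S₁ / A₁^z = 8 / 0.94^0.3093 = 8 / 0.981 = 8.155

8.15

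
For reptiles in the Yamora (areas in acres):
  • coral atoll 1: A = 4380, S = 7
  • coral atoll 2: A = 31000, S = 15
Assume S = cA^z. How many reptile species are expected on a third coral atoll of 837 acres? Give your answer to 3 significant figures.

3.67

z = ln(15/7) / ln(31000/4380) = 0.7621 / 1.9569 = 0.3895
c = 7 / 4380^0.3895 = 7 / 26.19 = 0.2672
S₃ = 0.2672 × 837^0.3895 = 0.2672 × 13.75 ≈ 3.674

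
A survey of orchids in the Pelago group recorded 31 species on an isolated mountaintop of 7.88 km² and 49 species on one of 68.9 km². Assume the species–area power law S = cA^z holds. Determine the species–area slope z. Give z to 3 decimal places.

Taking logs: ln S = ln c + z ln A, so z = (ln S₂ − ln S₁)/(ln A₂ − ln A₁).
z = ln(49/31) / ln(68.9/7.88) = ln(1.581) / ln(8.744) = 0.4578 / 2.1683 = 0.2111

0.211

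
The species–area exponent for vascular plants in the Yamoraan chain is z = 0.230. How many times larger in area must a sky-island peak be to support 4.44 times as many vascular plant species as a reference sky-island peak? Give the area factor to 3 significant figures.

653

(A₂/A₁)^0.23 = 4.44, so A₂/A₁ = 4.44^(1/0.23) = 4.44^4.348
ln(A₂/A₁) = ln 4.44 / 0.23 = 1.4907 / 0.23 = 6.4811
A₂/A₁ = e^6.4811 ≈ 652.7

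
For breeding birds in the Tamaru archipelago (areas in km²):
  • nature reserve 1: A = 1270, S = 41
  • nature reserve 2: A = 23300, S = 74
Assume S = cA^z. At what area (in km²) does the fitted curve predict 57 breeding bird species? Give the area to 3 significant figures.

z = ln(74/41) / ln(23300/1270) = 0.5905 / 2.9094 = 0.2030
c = 41 / 1270^0.2030 = 41 / 4.265 = 9.613
A = (57/9.613)^(1/0.2030) ⇒ ln A = ln(5.93)/0.2030 = 8.7702
A = e^8.7702 ≈ 6439 km²

6440 km²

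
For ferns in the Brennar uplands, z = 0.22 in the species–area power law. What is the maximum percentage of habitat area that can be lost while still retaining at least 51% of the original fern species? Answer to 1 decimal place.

Need (A_new/A_old)^0.22 = 0.51, so A_new/A_old = 0.51^(1/0.22) = 0.51^4.545
ln(A_new/A_old) = ln 0.51 / 0.22 = -0.6733 / 0.22 = -3.0607
A_new/A_old = e^-3.0607 ≈ 0.04686
Fraction that can be lost = 1 − 0.04686 = 0.9531

95.3%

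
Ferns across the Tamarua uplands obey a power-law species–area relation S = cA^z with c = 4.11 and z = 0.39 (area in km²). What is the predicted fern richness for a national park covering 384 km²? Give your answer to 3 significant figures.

41.9

S = 4.11 × 384^0.39
ln S = ln 4.11 + 0.39 × ln 384 = 1.4134 + 0.39 × 5.9506 = 3.7342
S = e^3.7342 ≈ 41.85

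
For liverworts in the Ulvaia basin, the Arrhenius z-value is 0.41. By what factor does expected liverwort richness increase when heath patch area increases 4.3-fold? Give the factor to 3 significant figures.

S₂/S₁ = (A₂/A₁)^z = 4.3^0.41
ln(S₂/S₁) = 0.41 × ln 4.3 = 0.41 × 1.4586 = 0.5980
S₂/S₁ = e^0.5980 ≈ 1.819

1.82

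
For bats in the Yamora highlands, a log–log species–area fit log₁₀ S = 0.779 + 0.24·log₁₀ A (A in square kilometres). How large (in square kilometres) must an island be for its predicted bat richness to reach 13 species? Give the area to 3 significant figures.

13 = 6.012 × A^0.24  ⇒  A^0.24 = 13/6.012 = 2.162
ln A = ln(2.162) / 0.24 = 0.7712 / 0.24 = 3.2135
A = e^3.2135 ≈ 24.87 square kilometres

24.9 square kilometres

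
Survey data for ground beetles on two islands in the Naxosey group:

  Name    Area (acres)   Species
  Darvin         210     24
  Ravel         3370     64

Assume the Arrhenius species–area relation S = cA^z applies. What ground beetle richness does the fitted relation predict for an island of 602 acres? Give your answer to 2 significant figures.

35

z = ln(64/24) / ln(3370/210) = 0.9808 / 2.7756 = 0.3534
c = 24 / 210^0.3534 = 24 / 6.616 = 3.627
S₃ = 3.627 × 602^0.3534 = 3.627 × 9.6 ≈ 34.82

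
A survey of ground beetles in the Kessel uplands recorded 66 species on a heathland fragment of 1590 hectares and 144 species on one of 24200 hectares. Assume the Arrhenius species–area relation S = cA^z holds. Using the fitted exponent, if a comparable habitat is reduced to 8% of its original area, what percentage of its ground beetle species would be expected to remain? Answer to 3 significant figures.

48.5%

z = ln(144/66) / ln(24200/1590) = 0.7802 / 2.7226 = 0.2865
S_new/S_old = (A_new/A_old)^z = 0.08^0.2865 = exp(0.2865 × -2.5257) = 0.4849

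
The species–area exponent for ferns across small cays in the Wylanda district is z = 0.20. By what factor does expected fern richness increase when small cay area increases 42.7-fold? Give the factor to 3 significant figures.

2.12

S₂/S₁ = (A₂/A₁)^z = 42.7^0.2
ln(S₂/S₁) = 0.2 × ln 42.7 = 0.2 × 3.7542 = 0.7508
S₂/S₁ = e^0.7508 ≈ 2.119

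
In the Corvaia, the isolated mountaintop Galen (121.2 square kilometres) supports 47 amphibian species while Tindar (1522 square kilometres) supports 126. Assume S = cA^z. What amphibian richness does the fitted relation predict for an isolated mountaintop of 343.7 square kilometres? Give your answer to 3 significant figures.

z = ln(126/47) / ln(1522/121.2) = 0.9861 / 2.5303 = 0.3897
c = 47 / 121.2^0.3897 = 47 / 6.486 = 7.246
S₃ = 7.246 × 343.7^0.3897 = 7.246 × 9.737 ≈ 70.55

70.6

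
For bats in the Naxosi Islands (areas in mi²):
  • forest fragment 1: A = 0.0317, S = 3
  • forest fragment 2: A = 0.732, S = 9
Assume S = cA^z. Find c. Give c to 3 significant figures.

z = ln(S₂/S₁) / ln(A₂/A₁) = ln(9/3) / ln(0.732/0.0317) = 1.0986 / 3.1395 = 0.3499
c = S₁ / A₁^z = 3 / 0.0317^0.3499 = 3 / 0.2989 = 10.04

10.0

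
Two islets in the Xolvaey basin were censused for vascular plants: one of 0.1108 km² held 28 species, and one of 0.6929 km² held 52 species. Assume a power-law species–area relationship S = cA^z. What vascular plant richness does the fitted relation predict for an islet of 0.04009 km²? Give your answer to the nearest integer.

20

z = ln(52/28) / ln(0.6929/0.1108) = 0.6190 / 1.8332 = 0.3377
c = 28 / 0.1108^0.3377 = 28 / 0.4757 = 58.86
S₃ = 58.86 × 0.04009^0.3377 = 58.86 × 0.3375 ≈ 19.86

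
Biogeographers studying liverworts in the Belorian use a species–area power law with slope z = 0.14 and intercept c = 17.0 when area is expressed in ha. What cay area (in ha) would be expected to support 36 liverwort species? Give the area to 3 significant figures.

36 = 17 × A^0.14  ⇒  A^0.14 = 36/17 = 2.118
ln A = ln(2.118) / 0.14 = 0.7503 / 0.14 = 5.3593
A = e^5.3593 ≈ 212.6 ha

213 ha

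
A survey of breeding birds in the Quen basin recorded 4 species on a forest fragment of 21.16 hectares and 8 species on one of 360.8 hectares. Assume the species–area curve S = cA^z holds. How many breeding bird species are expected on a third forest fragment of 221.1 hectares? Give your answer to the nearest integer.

z = ln(8/4) / ln(360.8/21.16) = 0.6931 / 2.8362 = 0.2444
c = 4 / 21.16^0.2444 = 4 / 2.108 = 1.897
S₃ = 1.897 × 221.1^0.2444 = 1.897 × 3.741 ≈ 7.098

7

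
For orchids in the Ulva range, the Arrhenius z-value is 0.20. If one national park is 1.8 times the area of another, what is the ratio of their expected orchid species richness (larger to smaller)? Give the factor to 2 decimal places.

S₂/S₁ = (A₂/A₁)^z = 1.8^0.2
ln(S₂/S₁) = 0.2 × ln 1.8 = 0.2 × 0.5878 = 0.1176
S₂/S₁ = e^0.1176 ≈ 1.125

1.12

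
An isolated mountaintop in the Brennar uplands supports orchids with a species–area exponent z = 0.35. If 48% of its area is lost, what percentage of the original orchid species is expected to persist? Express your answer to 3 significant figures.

79.5%

S_new/S_old = (A_new/A_old)^z = 0.52^0.35
= exp(0.35 × ln 0.52) = exp(0.35 × -0.6539) = exp(-0.2289) ≈ 0.7954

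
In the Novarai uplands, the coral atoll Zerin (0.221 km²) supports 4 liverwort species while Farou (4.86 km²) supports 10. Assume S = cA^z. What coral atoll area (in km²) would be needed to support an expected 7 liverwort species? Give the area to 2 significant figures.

1.5 km²

z = ln(10/4) / ln(4.86/0.221) = 0.9163 / 3.0906 = 0.2965
c = 4 / 0.221^0.2965 = 4 / 0.6392 = 6.258
A = (7/6.258)^(1/0.2965) ⇒ ln A = ln(1.119)/0.2965 = 0.3780
A = e^0.3780 ≈ 1.459 km²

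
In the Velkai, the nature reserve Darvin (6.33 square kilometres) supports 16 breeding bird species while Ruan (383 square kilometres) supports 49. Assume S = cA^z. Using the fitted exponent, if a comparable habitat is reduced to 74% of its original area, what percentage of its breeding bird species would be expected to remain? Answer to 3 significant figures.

z = ln(49/16) / ln(383/6.33) = 1.1192 / 4.1027 = 0.2728
S_new/S_old = (A_new/A_old)^z = 0.74^0.2728 = exp(0.2728 × -0.3011) = 0.9211

92.1%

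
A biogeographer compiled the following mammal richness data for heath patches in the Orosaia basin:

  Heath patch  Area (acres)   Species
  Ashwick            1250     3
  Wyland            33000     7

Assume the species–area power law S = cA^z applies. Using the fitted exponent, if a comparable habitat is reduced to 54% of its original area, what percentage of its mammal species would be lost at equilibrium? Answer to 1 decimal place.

14.7%

z = ln(7/3) / ln(33000/1250) = 0.8473 / 3.2734 = 0.2588
S_new/S_old = (A_new/A_old)^z = 0.54^0.2588 = exp(0.2588 × -0.6162) = 0.8526
Fraction lost = 1 − 0.8526 = 0.1474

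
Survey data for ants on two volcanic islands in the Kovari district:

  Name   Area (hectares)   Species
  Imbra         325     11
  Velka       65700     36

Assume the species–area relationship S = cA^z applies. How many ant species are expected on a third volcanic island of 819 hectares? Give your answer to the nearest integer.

14

z = ln(36/11) / ln(65700/325) = 1.1856 / 5.3090 = 0.2233
c = 11 / 325^0.2233 = 11 / 3.639 = 3.023
S₃ = 3.023 × 819^0.2233 = 3.023 × 4.473 ≈ 13.52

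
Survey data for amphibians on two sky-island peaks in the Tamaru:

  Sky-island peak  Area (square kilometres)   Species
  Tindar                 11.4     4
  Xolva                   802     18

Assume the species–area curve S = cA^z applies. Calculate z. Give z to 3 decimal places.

0.354

Taking logs: ln S = ln c + z ln A, so z = (ln S₂ − ln S₁)/(ln A₂ − ln A₁).
z = ln(18/4) / ln(802/11.4) = ln(4.5) / ln(70.35) = 1.5041 / 4.2535 = 0.3536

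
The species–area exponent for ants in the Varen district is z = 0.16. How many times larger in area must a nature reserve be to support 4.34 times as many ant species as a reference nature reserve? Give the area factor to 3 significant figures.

(A₂/A₁)^0.16 = 4.34, so A₂/A₁ = 4.34^(1/0.16) = 4.34^6.25
ln(A₂/A₁) = ln 4.34 / 0.16 = 1.4679 / 0.16 = 9.1742
A₂/A₁ = e^9.1742 ≈ 9645

9650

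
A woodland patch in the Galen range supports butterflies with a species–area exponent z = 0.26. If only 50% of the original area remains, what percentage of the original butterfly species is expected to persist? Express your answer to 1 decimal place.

S_new/S_old = (A_new/A_old)^z = 0.5^0.26
= exp(0.26 × ln 0.5) = exp(0.26 × -0.6931) = exp(-0.1802) ≈ 0.8351

83.5%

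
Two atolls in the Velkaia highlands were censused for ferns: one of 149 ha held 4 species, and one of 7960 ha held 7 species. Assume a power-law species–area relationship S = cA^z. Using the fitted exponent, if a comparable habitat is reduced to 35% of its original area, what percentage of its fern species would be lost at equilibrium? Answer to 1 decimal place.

z = ln(7/4) / ln(7960/149) = 0.5596 / 3.9782 = 0.1407
S_new/S_old = (A_new/A_old)^z = 0.35^0.1407 = exp(0.1407 × -1.0498) = 0.8627
Fraction lost = 1 − 0.8627 = 0.1373

13.7%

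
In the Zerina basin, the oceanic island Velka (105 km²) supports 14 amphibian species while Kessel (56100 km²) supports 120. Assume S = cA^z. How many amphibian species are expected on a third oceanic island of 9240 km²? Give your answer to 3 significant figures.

z = ln(120/14) / ln(56100/105) = 2.1484 / 6.2809 = 0.3421
c = 14 / 105^0.3421 = 14 / 4.913 = 2.849
S₃ = 2.849 × 9240^0.3421 = 2.849 × 22.72 ≈ 64.75

64.8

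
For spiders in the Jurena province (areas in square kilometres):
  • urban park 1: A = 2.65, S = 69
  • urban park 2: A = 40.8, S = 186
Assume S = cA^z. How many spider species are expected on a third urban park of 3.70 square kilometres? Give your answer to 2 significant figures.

z = ln(186/69) / ln(40.8/2.65) = 0.9916 / 2.7341 = 0.3627
c = 69 / 2.65^0.3627 = 69 / 1.424 = 48.46
S₃ = 48.46 × 3.7^0.3627 = 48.46 × 1.607 ≈ 77.88

78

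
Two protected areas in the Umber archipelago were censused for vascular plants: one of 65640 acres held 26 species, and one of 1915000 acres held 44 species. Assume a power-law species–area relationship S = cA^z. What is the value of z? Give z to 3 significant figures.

Taking logs: ln S = ln c + z ln A, so z = (ln S₂ − ln S₁)/(ln A₂ − ln A₁).
z = ln(44/26) / ln(1915000/65640) = ln(1.692) / ln(29.17) = 0.5261 / 3.3733 = 0.1560

0.156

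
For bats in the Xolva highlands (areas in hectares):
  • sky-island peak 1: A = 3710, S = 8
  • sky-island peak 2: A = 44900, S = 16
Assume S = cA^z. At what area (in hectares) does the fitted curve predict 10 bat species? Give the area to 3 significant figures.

z = ln(16/8) / ln(44900/3710) = 0.6931 / 2.4934 = 0.2780
c = 8 / 3710^0.2780 = 8 / 9.823 = 0.8144
A = (10/0.8144)^(1/0.2780) ⇒ ln A = ln(12.28)/0.2780 = 9.0215
A = e^9.0215 ≈ 8279 hectares

8280 hectares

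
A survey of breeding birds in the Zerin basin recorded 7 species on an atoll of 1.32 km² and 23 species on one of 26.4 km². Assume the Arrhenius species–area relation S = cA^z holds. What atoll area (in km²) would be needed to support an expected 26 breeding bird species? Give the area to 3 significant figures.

z = ln(23/7) / ln(26.4/1.32) = 1.1896 / 2.9957 = 0.3971
c = 7 / 1.32^0.3971 = 7 / 1.117 = 6.269
A = (26/6.269)^(1/0.3971) ⇒ ln A = ln(4.147)/0.3971 = 3.5821
A = e^3.5821 ≈ 35.95 km²

35.9 km²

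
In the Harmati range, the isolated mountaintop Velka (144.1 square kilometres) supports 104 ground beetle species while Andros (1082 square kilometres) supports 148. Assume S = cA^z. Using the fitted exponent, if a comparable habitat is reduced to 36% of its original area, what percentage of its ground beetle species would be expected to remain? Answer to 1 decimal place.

83.6%

z = ln(148/104) / ln(1082/144.1) = 0.3528 / 2.0161 = 0.1750
S_new/S_old = (A_new/A_old)^z = 0.36^0.1750 = exp(0.1750 × -1.0217) = 0.8363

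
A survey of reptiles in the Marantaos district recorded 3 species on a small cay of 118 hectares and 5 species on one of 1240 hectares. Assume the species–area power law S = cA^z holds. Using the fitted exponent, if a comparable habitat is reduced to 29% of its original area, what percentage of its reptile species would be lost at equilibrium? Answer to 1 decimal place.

23.6%

z = ln(5/3) / ln(1240/118) = 0.5108 / 2.3522 = 0.2172
S_new/S_old = (A_new/A_old)^z = 0.29^0.2172 = exp(0.2172 × -1.2379) = 0.7643
Fraction lost = 1 − 0.7643 = 0.2357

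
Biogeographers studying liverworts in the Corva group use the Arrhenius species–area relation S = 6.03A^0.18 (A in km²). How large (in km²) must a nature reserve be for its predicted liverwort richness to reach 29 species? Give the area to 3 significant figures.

6160 km²

29 = 6.03 × A^0.18  ⇒  A^0.18 = 29/6.03 = 4.809
ln A = ln(4.809) / 0.18 = 1.5705 / 0.18 = 8.7253
A = e^8.7253 ≈ 6157 km²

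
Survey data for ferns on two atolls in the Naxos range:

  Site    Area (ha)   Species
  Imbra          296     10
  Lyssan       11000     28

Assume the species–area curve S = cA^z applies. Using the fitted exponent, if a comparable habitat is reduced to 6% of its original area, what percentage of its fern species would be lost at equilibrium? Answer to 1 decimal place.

55.1%

z = ln(28/10) / ln(11000/296) = 1.0296 / 3.6153 = 0.2848
S_new/S_old = (A_new/A_old)^z = 0.06^0.2848 = exp(0.2848 × -2.8134) = 0.4488
Fraction lost = 1 − 0.4488 = 0.5512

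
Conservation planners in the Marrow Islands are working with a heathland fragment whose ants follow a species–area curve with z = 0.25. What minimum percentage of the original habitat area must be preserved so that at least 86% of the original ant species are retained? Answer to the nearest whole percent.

Need (A_new/A_old)^0.25 = 0.86, so A_new/A_old = 0.86^(1/0.25) = 0.86^4
ln(A_new/A_old) = ln 0.86 / 0.25 = -0.1508 / 0.25 = -0.6033
A_new/A_old = e^-0.6033 ≈ 0.547

55%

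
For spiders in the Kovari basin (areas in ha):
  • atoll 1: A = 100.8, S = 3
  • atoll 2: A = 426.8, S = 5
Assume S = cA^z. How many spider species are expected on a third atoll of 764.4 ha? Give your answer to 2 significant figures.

6.1

z = ln(5/3) / ln(426.8/100.8) = 0.5108 / 1.4432 = 0.3540
c = 3 / 100.8^0.3540 = 3 / 5.119 = 0.5861
S₃ = 0.5861 × 764.4^0.3540 = 0.5861 × 10.49 ≈ 6.145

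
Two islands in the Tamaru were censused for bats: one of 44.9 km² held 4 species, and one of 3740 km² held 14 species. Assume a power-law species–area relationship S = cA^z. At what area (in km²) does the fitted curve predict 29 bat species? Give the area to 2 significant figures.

z = ln(14/4) / ln(3740/44.9) = 1.2528 / 4.4224 = 0.2833
c = 4 / 44.9^0.2833 = 4 / 2.938 = 1.361
A = (29/1.361)^(1/0.2833) ⇒ ln A = ln(21.3)/0.2833 = 10.7976
A = e^10.7976 ≈ 48904 km²

49000 km²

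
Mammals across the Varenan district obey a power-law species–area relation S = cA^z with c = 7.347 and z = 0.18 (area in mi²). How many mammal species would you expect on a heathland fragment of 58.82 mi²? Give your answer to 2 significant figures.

S = 7.347 × 58.82^0.18
ln S = ln 7.347 + 0.18 × ln 58.82 = 1.9943 + 0.18 × 4.0745 = 2.7277
S = e^2.7277 ≈ 15.3

15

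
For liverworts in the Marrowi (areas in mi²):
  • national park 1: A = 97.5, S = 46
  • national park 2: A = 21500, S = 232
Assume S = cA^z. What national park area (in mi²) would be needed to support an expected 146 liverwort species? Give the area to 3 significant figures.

4590 mi²

z = ln(232/46) / ln(21500/97.5) = 1.6181 / 5.3960 = 0.2999
c = 46 / 97.5^0.2999 = 46 / 3.949 = 11.65
A = (146/11.65)^(1/0.2999) ⇒ ln A = ln(12.53)/0.2999 = 8.4314
A = e^8.4314 ≈ 4589 mi²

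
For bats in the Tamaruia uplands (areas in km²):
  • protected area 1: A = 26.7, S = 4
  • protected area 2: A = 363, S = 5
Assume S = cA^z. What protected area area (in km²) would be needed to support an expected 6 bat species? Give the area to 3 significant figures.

z = ln(5/4) / ln(363/26.7) = 0.2231 / 2.6097 = 0.0855
c = 4 / 26.7^0.0855 = 4 / 1.324 = 3.021
A = (6/3.021)^(1/0.0855) ⇒ ln A = ln(1.986)/0.0855 = 8.0267
A = e^8.0267 ≈ 3062 km²

3060 km²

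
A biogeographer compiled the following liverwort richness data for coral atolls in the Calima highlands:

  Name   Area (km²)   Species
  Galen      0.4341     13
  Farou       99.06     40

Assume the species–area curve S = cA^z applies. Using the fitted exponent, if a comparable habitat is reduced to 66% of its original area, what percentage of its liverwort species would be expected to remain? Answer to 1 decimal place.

z = ln(40/13) / ln(99.06/0.4341) = 1.1239 / 5.4302 = 0.2070
S_new/S_old = (A_new/A_old)^z = 0.66^0.2070 = exp(0.2070 × -0.4155) = 0.9176

91.8%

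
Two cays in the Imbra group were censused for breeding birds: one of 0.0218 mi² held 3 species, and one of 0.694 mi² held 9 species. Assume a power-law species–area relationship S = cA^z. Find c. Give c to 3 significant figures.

10.1

z = ln(S₂/S₁) / ln(A₂/A₁) = ln(9/3) / ln(0.694/0.0218) = 1.0986 / 3.4606 = 0.3175
c = S₁ / A₁^z = 3 / 0.0218^0.3175 = 3 / 0.2968 = 10.11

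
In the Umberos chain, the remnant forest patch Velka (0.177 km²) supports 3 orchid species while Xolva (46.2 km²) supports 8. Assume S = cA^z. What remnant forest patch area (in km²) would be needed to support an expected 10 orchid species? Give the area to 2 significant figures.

160 km²

z = ln(8/3) / ln(46.2/0.177) = 0.9808 / 5.5646 = 0.1763
c = 3 / 0.177^0.1763 = 3 / 0.737 = 4.071
A = (10/4.071)^(1/0.1763) ⇒ ln A = ln(2.457)/0.1763 = 5.0990
A = e^5.0990 ≈ 163.8 km²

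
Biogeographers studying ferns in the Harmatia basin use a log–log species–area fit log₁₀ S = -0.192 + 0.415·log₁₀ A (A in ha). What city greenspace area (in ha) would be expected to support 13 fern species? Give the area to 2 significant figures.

13 = 0.6427 × A^0.415  ⇒  A^0.415 = 13/0.6427 = 20.23
ln A = ln(20.23) / 0.415 = 3.0070 / 0.415 = 7.2459
A = e^7.2459 ≈ 1402 ha

1400 ha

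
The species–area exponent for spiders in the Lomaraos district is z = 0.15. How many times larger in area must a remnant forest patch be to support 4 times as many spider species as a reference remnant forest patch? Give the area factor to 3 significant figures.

(A₂/A₁)^0.15 = 4, so A₂/A₁ = 4^(1/0.15) = 4^6.667
ln(A₂/A₁) = ln 4 / 0.15 = 1.3863 / 0.15 = 9.2420
A₂/A₁ = e^9.2420 ≈ 10321

10300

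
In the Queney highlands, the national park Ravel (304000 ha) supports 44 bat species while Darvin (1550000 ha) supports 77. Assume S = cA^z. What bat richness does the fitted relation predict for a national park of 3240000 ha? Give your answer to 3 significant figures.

99.2

z = ln(77/44) / ln(1550000/304000) = 0.5596 / 1.6290 = 0.3435
c = 44 / 304000^0.3435 = 44 / 76.48 = 0.5753
S₃ = 0.5753 × 3240000^0.3435 = 0.5753 × 172.4 ≈ 99.2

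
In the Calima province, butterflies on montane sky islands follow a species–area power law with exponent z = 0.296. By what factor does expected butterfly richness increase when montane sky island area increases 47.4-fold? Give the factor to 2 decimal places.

S₂/S₁ = (A₂/A₁)^z = 47.4^0.296
ln(S₂/S₁) = 0.296 × ln 47.4 = 0.296 × 3.8586 = 1.1422
S₂/S₁ = e^1.1422 ≈ 3.134

3.13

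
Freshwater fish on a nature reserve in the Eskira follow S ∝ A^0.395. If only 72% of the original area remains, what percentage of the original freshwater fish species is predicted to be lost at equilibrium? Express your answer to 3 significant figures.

12.2%

S_new/S_old = (A_new/A_old)^z = 0.72^0.395
= exp(0.395 × ln 0.72) = exp(0.395 × -0.3285) = exp(-0.1298) ≈ 0.8783
Fraction lost = 1 − 0.8783 = 0.1217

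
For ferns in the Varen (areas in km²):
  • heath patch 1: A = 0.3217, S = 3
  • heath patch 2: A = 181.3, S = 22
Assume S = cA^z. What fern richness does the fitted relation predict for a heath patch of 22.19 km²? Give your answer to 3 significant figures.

11.4

z = ln(22/3) / ln(181.3/0.3217) = 1.9924 / 6.3343 = 0.3145
c = 3 / 0.3217^0.3145 = 3 / 0.7 = 4.286
S₃ = 4.286 × 22.19^0.3145 = 4.286 × 2.651 ≈ 11.36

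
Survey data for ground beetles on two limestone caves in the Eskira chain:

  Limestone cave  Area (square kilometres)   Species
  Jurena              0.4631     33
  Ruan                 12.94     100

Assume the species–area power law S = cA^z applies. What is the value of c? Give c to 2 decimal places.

42.64

z = ln(S₂/S₁) / ln(A₂/A₁) = ln(100/33) / ln(12.94/0.4631) = 1.1087 / 3.3301 = 0.3329
c = S₁ / A₁^z = 33 / 0.4631^0.3329 = 33 / 0.7739 = 42.64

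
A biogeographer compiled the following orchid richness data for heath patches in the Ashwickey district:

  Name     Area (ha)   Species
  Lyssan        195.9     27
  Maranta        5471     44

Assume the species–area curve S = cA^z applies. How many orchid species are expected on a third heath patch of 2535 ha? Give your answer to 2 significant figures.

z = ln(44/27) / ln(5471/195.9) = 0.4884 / 3.3296 = 0.1467
c = 27 / 195.9^0.1467 = 27 / 2.169 = 12.45
S₃ = 12.45 × 2535^0.1467 = 12.45 × 3.157 ≈ 39.31

39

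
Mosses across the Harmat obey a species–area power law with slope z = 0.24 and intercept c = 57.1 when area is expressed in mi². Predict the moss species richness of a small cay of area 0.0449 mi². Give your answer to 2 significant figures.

27

S = 57.1 × 0.0449^0.24 = 57.1 × 0.4748 ≈ 27.11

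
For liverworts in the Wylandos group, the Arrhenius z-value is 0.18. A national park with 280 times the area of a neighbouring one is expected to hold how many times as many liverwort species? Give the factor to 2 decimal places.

S₂/S₁ = (A₂/A₁)^z = 280^0.18
ln(S₂/S₁) = 0.18 × ln 280 = 0.18 × 5.6348 = 1.0143
S₂/S₁ = e^1.0143 ≈ 2.757

2.76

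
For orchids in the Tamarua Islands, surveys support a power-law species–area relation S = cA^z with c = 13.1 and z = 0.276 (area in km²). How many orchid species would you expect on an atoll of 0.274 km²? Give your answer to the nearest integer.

S = 13.1 × 0.274^0.276 = 13.1 × 0.6996 ≈ 9.164

9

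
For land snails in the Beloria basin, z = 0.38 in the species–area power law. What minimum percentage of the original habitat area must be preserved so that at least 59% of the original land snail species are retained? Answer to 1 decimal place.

24.9%

Need (A_new/A_old)^0.38 = 0.59, so A_new/A_old = 0.59^(1/0.38) = 0.59^2.632
ln(A_new/A_old) = ln 0.59 / 0.38 = -0.5276 / 0.38 = -1.3885
A_new/A_old = e^-1.3885 ≈ 0.2494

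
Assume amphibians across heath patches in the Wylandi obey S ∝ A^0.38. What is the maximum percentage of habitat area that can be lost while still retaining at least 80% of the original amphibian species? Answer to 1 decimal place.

Need (A_new/A_old)^0.38 = 0.8, so A_new/A_old = 0.8^(1/0.38) = 0.8^2.632
ln(A_new/A_old) = ln 0.8 / 0.38 = -0.2231 / 0.38 = -0.5872
A_new/A_old = e^-0.5872 ≈ 0.5559
Fraction that can be lost = 1 − 0.5559 = 0.4441

44.4%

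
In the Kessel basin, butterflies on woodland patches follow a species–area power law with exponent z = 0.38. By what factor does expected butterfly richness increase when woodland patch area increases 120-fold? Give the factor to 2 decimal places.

6.17

S₂/S₁ = (A₂/A₁)^z = 120^0.38
ln(S₂/S₁) = 0.38 × ln 120 = 0.38 × 4.7875 = 1.8192
S₂/S₁ = e^1.8192 ≈ 6.167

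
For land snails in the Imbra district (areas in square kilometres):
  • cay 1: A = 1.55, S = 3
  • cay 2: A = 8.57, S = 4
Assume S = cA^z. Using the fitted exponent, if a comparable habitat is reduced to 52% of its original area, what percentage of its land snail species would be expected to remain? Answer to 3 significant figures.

89.6%

z = ln(4/3) / ln(8.57/1.55) = 0.2877 / 1.7100 = 0.1682
S_new/S_old = (A_new/A_old)^z = 0.52^0.1682 = exp(0.1682 × -0.6539) = 0.8958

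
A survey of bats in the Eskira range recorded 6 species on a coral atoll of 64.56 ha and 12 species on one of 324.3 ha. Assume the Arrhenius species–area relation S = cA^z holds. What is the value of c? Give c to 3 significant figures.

z = ln(S₂/S₁) / ln(A₂/A₁) = ln(12/6) / ln(324.3/64.56) = 0.6931 / 1.6141 = 0.4294
c = S₁ / A₁^z = 6 / 64.56^0.4294 = 6 / 5.988 = 1.002

1.00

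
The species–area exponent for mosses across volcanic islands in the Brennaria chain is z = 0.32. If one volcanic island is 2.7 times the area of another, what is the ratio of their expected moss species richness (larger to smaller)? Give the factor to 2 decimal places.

1.37

S₂/S₁ = (A₂/A₁)^z = 2.7^0.32
ln(S₂/S₁) = 0.32 × ln 2.7 = 0.32 × 0.9933 = 0.3178
S₂/S₁ = e^0.3178 ≈ 1.374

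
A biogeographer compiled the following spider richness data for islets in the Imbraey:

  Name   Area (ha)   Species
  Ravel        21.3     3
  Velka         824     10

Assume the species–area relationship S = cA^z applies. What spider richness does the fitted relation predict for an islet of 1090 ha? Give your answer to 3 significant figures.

z = ln(10/3) / ln(824/21.3) = 1.2040 / 3.6555 = 0.3294
c = 3 / 21.3^0.3294 = 3 / 2.739 = 1.095
S₃ = 1.095 × 1090^0.3294 = 1.095 × 10.01 ≈ 10.97

11.0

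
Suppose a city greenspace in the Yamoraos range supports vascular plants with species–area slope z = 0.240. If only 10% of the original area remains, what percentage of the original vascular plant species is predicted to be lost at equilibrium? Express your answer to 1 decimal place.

S_new/S_old = (A_new/A_old)^z = 0.1^0.24
= exp(0.24 × ln 0.1) = exp(0.24 × -2.3026) = exp(-0.5526) ≈ 0.5754
Fraction lost = 1 − 0.5754 = 0.4246

42.5%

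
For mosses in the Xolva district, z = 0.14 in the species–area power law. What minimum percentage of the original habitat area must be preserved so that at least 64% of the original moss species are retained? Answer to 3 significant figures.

4.13%

Need (A_new/A_old)^0.14 = 0.64, so A_new/A_old = 0.64^(1/0.14) = 0.64^7.143
ln(A_new/A_old) = ln 0.64 / 0.14 = -0.4463 / 0.14 = -3.1878
A_new/A_old = e^-3.1878 ≈ 0.04126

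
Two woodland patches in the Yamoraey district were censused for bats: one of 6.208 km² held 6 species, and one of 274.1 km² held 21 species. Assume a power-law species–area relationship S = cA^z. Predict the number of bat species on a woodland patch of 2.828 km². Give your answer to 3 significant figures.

4.63

z = ln(21/6) / ln(274.1/6.208) = 1.2528 / 3.7877 = 0.3307
c = 6 / 6.208^0.3307 = 6 / 1.829 = 3.28
S₃ = 3.28 × 2.828^0.3307 = 3.28 × 1.41 ≈ 4.626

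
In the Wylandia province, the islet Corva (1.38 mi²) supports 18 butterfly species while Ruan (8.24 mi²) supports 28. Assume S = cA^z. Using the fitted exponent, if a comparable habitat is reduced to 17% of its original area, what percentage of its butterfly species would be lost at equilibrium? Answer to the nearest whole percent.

35%

z = ln(28/18) / ln(8.24/1.38) = 0.4418 / 1.7869 = 0.2473
S_new/S_old = (A_new/A_old)^z = 0.17^0.2473 = exp(0.2473 × -1.7720) = 0.6452
Fraction lost = 1 − 0.6452 = 0.3548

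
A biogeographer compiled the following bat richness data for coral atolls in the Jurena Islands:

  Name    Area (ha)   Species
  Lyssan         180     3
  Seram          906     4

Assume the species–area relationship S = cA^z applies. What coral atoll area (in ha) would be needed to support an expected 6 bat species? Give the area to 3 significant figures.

8840 ha

z = ln(4/3) / ln(906/180) = 0.2877 / 1.6161 = 0.1780
c = 3 / 180^0.1780 = 3 / 2.52 = 1.19
A = (6/1.19)^(1/0.1780) ⇒ ln A = ln(5.041)/0.1780 = 9.0868
A = e^9.0868 ≈ 8838 ha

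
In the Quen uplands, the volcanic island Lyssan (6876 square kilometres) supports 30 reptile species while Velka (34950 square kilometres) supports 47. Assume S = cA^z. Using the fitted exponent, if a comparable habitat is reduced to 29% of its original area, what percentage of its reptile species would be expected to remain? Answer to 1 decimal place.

z = ln(47/30) / ln(34950/6876) = 0.4490 / 1.6259 = 0.2761
S_new/S_old = (A_new/A_old)^z = 0.29^0.2761 = exp(0.2761 × -1.2379) = 0.7105

71.0%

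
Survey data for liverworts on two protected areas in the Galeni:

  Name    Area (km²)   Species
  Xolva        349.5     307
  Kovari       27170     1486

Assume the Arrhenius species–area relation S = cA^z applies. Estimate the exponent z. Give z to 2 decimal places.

0.36

Taking logs: ln S = ln c + z ln A, so z = (ln S₂ − ln S₁)/(ln A₂ − ln A₁).
z = ln(1486/307) / ln(27170/349.5) = ln(4.84) / ln(77.74) = 1.5770 / 4.3534 = 0.3622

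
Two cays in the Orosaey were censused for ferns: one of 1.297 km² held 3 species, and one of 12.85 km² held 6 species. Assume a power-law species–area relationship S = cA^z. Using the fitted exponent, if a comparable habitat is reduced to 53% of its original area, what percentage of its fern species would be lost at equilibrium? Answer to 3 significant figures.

17.5%

z = ln(6/3) / ln(12.85/1.297) = 0.6931 / 2.2933 = 0.3023
S_new/S_old = (A_new/A_old)^z = 0.53^0.3023 = exp(0.3023 × -0.6349) = 0.8254
Fraction lost = 1 − 0.8254 = 0.1746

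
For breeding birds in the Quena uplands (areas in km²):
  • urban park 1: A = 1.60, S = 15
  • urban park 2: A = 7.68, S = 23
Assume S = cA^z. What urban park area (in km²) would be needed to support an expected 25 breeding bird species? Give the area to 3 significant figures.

z = ln(23/15) / ln(7.68/1.6) = 0.4274 / 1.5686 = 0.2725
c = 15 / 1.6^0.2725 = 15 / 1.137 = 13.2
A = (25/13.2)^(1/0.2725) ⇒ ln A = ln(1.894)/0.2725 = 2.3446
A = e^2.3446 ≈ 10.43 km²

10.4 km²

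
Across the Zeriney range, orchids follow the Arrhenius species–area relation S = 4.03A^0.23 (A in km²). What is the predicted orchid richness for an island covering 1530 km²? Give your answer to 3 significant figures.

21.8

S = 4.03 × 1530^0.23
ln S = ln 4.03 + 0.23 × ln 1530 = 1.3938 + 0.23 × 7.3330 = 3.0804
S = e^3.0804 ≈ 21.77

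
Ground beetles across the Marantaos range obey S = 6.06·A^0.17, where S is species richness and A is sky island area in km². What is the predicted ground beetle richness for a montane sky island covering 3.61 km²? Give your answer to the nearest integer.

S = 6.06 × 3.61^0.17
ln S = ln 6.06 + 0.17 × ln 3.61 = 1.8017 + 0.17 × 1.2837 = 2.0199
S = e^2.0199 ≈ 7.538

8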